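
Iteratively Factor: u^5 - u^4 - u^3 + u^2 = (u - 1)*(u^4 - u^2) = (u - 1)*(u + 1)*(u^3 - u^2) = u*(u - 1)*(u + 1)*(u^2 - u) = u^2*(u - 1)*(u + 1)*(u - 1)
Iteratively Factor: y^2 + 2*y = (y)*(y + 2)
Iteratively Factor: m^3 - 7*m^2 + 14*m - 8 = (m - 1)*(m^2 - 6*m + 8) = (m - 2)*(m - 1)*(m - 4)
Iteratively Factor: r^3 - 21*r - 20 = (r + 1)*(r^2 - r - 20) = (r + 1)*(r + 4)*(r - 5)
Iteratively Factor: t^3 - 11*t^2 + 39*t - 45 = (t - 3)*(t^2 - 8*t + 15) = (t - 5)*(t - 3)*(t - 3)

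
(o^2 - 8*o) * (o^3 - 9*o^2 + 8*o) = o^5 - 17*o^4 + 80*o^3 - 64*o^2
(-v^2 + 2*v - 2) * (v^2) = -v^4 + 2*v^3 - 2*v^2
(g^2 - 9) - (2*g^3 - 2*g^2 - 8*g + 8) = -2*g^3 + 3*g^2 + 8*g - 17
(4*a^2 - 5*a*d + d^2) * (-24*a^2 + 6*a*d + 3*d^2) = -96*a^4 + 144*a^3*d - 42*a^2*d^2 - 9*a*d^3 + 3*d^4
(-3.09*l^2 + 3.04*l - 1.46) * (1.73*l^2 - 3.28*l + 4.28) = -5.3457*l^4 + 15.3944*l^3 - 25.7222*l^2 + 17.8*l - 6.2488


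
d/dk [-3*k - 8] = -3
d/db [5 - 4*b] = -4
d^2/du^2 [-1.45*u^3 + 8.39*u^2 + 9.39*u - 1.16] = 16.78 - 8.7*u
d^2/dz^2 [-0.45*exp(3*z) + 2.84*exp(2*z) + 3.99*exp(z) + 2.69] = (-4.05*exp(2*z) + 11.36*exp(z) + 3.99)*exp(z)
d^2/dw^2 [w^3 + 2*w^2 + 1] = 6*w + 4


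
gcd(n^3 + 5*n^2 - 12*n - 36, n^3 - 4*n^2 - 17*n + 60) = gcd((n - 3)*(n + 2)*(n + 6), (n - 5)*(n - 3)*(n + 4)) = n - 3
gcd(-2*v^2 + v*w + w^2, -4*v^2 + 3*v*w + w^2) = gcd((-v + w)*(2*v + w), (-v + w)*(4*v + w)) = v - w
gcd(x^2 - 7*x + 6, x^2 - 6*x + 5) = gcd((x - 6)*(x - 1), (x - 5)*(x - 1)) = x - 1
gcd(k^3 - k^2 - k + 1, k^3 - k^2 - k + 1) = k^3 - k^2 - k + 1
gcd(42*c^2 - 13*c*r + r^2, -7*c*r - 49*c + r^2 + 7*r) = -7*c + r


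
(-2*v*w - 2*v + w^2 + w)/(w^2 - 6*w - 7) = (-2*v + w)/(w - 7)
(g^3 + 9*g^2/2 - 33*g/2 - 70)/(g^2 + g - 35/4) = 2*(g^2 + g - 20)/(2*g - 5)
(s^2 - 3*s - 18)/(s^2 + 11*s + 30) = (s^2 - 3*s - 18)/(s^2 + 11*s + 30)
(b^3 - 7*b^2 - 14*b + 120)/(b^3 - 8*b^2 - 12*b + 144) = (b - 5)/(b - 6)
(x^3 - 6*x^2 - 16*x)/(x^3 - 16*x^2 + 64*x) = (x + 2)/(x - 8)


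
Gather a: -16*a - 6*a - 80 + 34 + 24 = -22*a - 22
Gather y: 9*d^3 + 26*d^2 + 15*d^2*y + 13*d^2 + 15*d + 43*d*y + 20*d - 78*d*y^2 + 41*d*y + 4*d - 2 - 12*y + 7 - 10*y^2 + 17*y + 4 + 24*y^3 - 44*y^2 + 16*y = 9*d^3 + 39*d^2 + 39*d + 24*y^3 + y^2*(-78*d - 54) + y*(15*d^2 + 84*d + 21) + 9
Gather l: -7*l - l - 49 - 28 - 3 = -8*l - 80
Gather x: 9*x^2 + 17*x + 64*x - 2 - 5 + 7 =9*x^2 + 81*x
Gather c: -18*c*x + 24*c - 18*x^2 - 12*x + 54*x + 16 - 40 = c*(24 - 18*x) - 18*x^2 + 42*x - 24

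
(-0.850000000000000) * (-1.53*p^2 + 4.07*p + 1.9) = 1.3005*p^2 - 3.4595*p - 1.615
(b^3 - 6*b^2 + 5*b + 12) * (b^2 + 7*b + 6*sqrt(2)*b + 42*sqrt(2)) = b^5 + b^4 + 6*sqrt(2)*b^4 - 37*b^3 + 6*sqrt(2)*b^3 - 222*sqrt(2)*b^2 + 47*b^2 + 84*b + 282*sqrt(2)*b + 504*sqrt(2)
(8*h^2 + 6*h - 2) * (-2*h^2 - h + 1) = -16*h^4 - 20*h^3 + 6*h^2 + 8*h - 2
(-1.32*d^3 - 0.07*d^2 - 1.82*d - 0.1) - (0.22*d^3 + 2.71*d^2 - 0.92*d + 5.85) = -1.54*d^3 - 2.78*d^2 - 0.9*d - 5.95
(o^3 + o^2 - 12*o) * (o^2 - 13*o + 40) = o^5 - 12*o^4 + 15*o^3 + 196*o^2 - 480*o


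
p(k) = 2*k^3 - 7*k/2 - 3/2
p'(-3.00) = 50.50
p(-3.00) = -45.00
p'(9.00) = 482.50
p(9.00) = 1425.00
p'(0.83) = 0.63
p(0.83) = -3.26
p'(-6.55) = 253.92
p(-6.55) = -540.60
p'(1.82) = 16.37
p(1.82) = 4.19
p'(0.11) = -3.43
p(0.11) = -1.88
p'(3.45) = 67.92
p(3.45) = 68.55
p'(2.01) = 20.74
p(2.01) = 7.71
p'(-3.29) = 61.44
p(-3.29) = -61.21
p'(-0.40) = -2.54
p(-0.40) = -0.23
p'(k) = 6*k^2 - 7/2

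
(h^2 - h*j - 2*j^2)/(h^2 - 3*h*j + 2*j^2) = (h + j)/(h - j)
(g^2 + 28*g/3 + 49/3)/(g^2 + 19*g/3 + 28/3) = (g + 7)/(g + 4)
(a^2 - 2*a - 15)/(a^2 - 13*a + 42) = (a^2 - 2*a - 15)/(a^2 - 13*a + 42)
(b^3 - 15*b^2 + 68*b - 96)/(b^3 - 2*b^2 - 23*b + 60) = (b - 8)/(b + 5)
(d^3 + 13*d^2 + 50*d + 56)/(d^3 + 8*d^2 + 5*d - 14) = (d + 4)/(d - 1)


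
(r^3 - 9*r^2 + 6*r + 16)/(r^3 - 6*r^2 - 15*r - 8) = (r - 2)/(r + 1)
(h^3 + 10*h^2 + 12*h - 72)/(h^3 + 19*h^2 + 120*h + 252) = (h - 2)/(h + 7)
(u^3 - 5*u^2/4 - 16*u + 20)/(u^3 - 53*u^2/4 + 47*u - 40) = (u + 4)/(u - 8)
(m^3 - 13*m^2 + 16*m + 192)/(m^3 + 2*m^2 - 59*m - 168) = (m - 8)/(m + 7)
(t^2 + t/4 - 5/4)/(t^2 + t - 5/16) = 4*(t - 1)/(4*t - 1)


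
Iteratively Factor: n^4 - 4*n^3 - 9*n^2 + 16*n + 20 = (n + 2)*(n^3 - 6*n^2 + 3*n + 10) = (n - 5)*(n + 2)*(n^2 - n - 2) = (n - 5)*(n - 2)*(n + 2)*(n + 1)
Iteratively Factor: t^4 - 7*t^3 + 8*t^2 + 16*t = (t)*(t^3 - 7*t^2 + 8*t + 16) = t*(t - 4)*(t^2 - 3*t - 4) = t*(t - 4)^2*(t + 1)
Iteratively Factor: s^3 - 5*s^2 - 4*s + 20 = (s + 2)*(s^2 - 7*s + 10) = (s - 5)*(s + 2)*(s - 2)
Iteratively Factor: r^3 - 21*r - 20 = (r - 5)*(r^2 + 5*r + 4) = (r - 5)*(r + 1)*(r + 4)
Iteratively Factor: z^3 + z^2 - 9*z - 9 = (z - 3)*(z^2 + 4*z + 3) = (z - 3)*(z + 1)*(z + 3)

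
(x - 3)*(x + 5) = x^2 + 2*x - 15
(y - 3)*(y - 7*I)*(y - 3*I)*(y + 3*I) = y^4 - 3*y^3 - 7*I*y^3 + 9*y^2 + 21*I*y^2 - 27*y - 63*I*y + 189*I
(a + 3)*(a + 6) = a^2 + 9*a + 18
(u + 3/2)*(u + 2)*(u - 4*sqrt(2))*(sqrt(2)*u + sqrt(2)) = sqrt(2)*u^4 - 8*u^3 + 9*sqrt(2)*u^3/2 - 36*u^2 + 13*sqrt(2)*u^2/2 - 52*u + 3*sqrt(2)*u - 24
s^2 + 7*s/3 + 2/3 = (s + 1/3)*(s + 2)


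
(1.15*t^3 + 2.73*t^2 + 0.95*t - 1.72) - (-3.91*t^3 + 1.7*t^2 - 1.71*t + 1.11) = 5.06*t^3 + 1.03*t^2 + 2.66*t - 2.83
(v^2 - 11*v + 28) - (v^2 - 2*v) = 28 - 9*v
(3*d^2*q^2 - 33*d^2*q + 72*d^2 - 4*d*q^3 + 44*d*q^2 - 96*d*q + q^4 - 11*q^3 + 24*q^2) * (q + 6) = 3*d^2*q^3 - 15*d^2*q^2 - 126*d^2*q + 432*d^2 - 4*d*q^4 + 20*d*q^3 + 168*d*q^2 - 576*d*q + q^5 - 5*q^4 - 42*q^3 + 144*q^2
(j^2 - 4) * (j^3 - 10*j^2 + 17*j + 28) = j^5 - 10*j^4 + 13*j^3 + 68*j^2 - 68*j - 112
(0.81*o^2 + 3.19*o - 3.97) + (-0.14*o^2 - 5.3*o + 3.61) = 0.67*o^2 - 2.11*o - 0.36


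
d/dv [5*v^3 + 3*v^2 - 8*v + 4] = 15*v^2 + 6*v - 8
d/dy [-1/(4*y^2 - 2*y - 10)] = (4*y - 1)/(2*(-2*y^2 + y + 5)^2)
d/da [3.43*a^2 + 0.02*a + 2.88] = 6.86*a + 0.02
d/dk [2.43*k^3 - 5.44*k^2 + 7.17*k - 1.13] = 7.29*k^2 - 10.88*k + 7.17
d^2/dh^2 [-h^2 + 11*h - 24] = -2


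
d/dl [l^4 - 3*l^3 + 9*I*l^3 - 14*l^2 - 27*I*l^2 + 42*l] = 4*l^3 + l^2*(-9 + 27*I) + l*(-28 - 54*I) + 42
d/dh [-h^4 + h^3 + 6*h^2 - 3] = h*(-4*h^2 + 3*h + 12)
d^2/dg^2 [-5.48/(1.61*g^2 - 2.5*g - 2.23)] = (-28.409416*g^2 + 44.114*g + 5.48*(3.22*g - 2.5)*(6.44*g - 5.0) + 39.349688)/(-1.61*g^2 + 2.5*g + 2.23)^3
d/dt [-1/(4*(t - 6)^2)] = 1/(2*(t - 6)^3)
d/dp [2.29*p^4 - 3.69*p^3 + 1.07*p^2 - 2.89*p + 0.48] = 9.16*p^3 - 11.07*p^2 + 2.14*p - 2.89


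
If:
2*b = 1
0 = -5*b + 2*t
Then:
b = 1/2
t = 5/4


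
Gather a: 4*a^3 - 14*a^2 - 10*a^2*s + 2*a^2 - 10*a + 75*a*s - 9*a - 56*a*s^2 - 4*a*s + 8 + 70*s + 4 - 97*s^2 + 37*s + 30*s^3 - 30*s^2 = 4*a^3 + a^2*(-10*s - 12) + a*(-56*s^2 + 71*s - 19) + 30*s^3 - 127*s^2 + 107*s + 12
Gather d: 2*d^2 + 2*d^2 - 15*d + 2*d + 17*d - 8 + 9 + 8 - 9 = 4*d^2 + 4*d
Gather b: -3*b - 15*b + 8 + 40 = 48 - 18*b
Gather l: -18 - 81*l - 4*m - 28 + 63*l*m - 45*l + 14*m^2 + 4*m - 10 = l*(63*m - 126) + 14*m^2 - 56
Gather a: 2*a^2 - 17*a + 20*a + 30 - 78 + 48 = 2*a^2 + 3*a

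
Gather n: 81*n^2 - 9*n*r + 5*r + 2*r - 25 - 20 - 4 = 81*n^2 - 9*n*r + 7*r - 49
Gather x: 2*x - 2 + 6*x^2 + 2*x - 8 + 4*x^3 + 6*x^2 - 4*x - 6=4*x^3 + 12*x^2 - 16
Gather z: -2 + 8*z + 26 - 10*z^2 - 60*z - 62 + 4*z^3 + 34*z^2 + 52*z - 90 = 4*z^3 + 24*z^2 - 128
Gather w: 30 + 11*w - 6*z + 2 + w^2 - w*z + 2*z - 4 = w^2 + w*(11 - z) - 4*z + 28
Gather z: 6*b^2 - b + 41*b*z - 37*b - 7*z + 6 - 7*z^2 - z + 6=6*b^2 - 38*b - 7*z^2 + z*(41*b - 8) + 12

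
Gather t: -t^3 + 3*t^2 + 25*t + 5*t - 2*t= -t^3 + 3*t^2 + 28*t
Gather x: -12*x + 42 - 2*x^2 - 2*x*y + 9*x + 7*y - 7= -2*x^2 + x*(-2*y - 3) + 7*y + 35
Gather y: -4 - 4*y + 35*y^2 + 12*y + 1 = 35*y^2 + 8*y - 3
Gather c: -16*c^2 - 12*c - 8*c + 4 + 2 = -16*c^2 - 20*c + 6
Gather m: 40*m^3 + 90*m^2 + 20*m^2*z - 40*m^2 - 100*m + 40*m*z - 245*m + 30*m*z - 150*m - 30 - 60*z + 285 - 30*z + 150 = 40*m^3 + m^2*(20*z + 50) + m*(70*z - 495) - 90*z + 405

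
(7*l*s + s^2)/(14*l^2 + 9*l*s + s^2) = s/(2*l + s)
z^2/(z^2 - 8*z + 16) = z^2/(z^2 - 8*z + 16)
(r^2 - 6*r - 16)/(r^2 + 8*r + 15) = (r^2 - 6*r - 16)/(r^2 + 8*r + 15)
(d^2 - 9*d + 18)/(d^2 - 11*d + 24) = (d - 6)/(d - 8)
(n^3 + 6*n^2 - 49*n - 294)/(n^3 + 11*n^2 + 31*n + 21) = (n^2 - n - 42)/(n^2 + 4*n + 3)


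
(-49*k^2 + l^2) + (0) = -49*k^2 + l^2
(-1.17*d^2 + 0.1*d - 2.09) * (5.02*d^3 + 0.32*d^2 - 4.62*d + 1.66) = -5.8734*d^5 + 0.1276*d^4 - 5.0544*d^3 - 3.073*d^2 + 9.8218*d - 3.4694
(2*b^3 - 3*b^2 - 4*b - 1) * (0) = 0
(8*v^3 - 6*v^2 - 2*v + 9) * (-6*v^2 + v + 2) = -48*v^5 + 44*v^4 + 22*v^3 - 68*v^2 + 5*v + 18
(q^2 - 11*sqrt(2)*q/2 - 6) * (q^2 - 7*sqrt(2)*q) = q^4 - 25*sqrt(2)*q^3/2 + 71*q^2 + 42*sqrt(2)*q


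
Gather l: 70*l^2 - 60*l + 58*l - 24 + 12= 70*l^2 - 2*l - 12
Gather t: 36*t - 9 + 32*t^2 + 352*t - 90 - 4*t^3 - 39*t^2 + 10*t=-4*t^3 - 7*t^2 + 398*t - 99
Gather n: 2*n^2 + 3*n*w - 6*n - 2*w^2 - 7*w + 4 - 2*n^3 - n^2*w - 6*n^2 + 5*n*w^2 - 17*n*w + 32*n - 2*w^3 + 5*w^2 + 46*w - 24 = -2*n^3 + n^2*(-w - 4) + n*(5*w^2 - 14*w + 26) - 2*w^3 + 3*w^2 + 39*w - 20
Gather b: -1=-1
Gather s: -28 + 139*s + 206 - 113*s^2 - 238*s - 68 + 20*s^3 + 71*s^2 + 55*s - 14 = 20*s^3 - 42*s^2 - 44*s + 96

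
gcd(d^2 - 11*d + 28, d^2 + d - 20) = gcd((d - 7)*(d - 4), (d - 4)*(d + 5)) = d - 4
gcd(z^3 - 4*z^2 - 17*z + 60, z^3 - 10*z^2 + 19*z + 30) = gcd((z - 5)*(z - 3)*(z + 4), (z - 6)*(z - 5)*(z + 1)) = z - 5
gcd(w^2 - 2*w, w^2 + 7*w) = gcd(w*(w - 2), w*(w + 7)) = w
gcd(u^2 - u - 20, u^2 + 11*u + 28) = u + 4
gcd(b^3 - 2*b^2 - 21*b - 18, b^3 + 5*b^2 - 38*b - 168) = b - 6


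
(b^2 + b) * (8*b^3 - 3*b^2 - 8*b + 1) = 8*b^5 + 5*b^4 - 11*b^3 - 7*b^2 + b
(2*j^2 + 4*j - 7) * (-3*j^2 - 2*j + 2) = -6*j^4 - 16*j^3 + 17*j^2 + 22*j - 14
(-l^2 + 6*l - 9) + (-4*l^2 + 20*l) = -5*l^2 + 26*l - 9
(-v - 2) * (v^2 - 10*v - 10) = -v^3 + 8*v^2 + 30*v + 20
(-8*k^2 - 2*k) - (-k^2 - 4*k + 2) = -7*k^2 + 2*k - 2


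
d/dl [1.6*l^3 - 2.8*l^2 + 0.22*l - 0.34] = 4.8*l^2 - 5.6*l + 0.22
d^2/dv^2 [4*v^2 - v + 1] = 8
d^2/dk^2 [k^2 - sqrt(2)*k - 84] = 2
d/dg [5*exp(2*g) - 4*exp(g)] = (10*exp(g) - 4)*exp(g)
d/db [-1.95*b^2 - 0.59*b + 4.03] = -3.9*b - 0.59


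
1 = 1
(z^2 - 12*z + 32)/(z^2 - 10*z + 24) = (z - 8)/(z - 6)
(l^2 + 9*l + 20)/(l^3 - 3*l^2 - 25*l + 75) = (l + 4)/(l^2 - 8*l + 15)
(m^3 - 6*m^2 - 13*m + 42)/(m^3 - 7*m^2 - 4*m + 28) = (m + 3)/(m + 2)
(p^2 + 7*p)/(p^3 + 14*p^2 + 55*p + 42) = p/(p^2 + 7*p + 6)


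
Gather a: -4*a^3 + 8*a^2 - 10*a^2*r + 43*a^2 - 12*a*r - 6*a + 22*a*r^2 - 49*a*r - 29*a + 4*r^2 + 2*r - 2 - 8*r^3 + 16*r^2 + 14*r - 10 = -4*a^3 + a^2*(51 - 10*r) + a*(22*r^2 - 61*r - 35) - 8*r^3 + 20*r^2 + 16*r - 12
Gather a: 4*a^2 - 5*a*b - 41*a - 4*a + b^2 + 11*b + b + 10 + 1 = 4*a^2 + a*(-5*b - 45) + b^2 + 12*b + 11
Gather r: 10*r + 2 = 10*r + 2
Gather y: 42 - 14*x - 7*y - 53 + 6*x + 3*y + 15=-8*x - 4*y + 4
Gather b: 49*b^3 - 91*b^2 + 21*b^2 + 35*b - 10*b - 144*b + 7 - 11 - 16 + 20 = 49*b^3 - 70*b^2 - 119*b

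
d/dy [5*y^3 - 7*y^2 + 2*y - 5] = 15*y^2 - 14*y + 2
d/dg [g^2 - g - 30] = 2*g - 1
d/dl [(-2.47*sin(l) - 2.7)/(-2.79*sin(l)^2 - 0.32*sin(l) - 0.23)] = (-15.066*sin(l) + 3.44565*cos(2*l) - 3.74155)*cos(l)/(2.79*sin(l)^2 + 0.32*sin(l) + 0.23)^2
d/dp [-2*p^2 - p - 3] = -4*p - 1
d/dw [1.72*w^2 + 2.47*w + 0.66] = 3.44*w + 2.47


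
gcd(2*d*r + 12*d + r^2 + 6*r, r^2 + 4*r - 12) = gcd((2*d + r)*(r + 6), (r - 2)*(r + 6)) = r + 6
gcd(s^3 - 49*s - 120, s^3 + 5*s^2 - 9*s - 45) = s^2 + 8*s + 15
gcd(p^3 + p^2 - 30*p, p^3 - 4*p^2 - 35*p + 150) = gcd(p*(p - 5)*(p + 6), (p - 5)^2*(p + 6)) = p^2 + p - 30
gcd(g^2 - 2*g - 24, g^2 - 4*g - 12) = g - 6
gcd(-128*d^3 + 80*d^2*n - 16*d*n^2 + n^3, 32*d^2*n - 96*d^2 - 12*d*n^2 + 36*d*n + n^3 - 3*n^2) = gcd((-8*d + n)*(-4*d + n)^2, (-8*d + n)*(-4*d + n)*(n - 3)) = 32*d^2 - 12*d*n + n^2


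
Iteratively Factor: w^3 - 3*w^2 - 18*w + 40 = (w - 2)*(w^2 - w - 20) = (w - 2)*(w + 4)*(w - 5)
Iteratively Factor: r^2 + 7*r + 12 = (r + 4)*(r + 3)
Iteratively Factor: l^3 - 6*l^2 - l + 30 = (l - 5)*(l^2 - l - 6) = (l - 5)*(l + 2)*(l - 3)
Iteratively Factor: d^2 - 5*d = (d)*(d - 5)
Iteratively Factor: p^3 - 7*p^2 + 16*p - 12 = (p - 2)*(p^2 - 5*p + 6) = (p - 2)^2*(p - 3)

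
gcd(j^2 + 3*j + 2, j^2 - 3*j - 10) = j + 2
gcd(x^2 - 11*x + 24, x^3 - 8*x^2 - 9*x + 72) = x^2 - 11*x + 24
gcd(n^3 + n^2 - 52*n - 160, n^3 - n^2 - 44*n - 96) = n^2 - 4*n - 32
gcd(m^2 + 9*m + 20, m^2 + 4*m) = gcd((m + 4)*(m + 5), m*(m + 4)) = m + 4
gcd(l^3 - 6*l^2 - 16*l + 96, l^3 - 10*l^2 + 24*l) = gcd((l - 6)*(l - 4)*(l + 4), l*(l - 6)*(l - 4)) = l^2 - 10*l + 24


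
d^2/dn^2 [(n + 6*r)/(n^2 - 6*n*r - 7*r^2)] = 2*(-3*n*(-n^2 + 6*n*r + 7*r^2) - 4*(n - 3*r)^2*(n + 6*r))/(-n^2 + 6*n*r + 7*r^2)^3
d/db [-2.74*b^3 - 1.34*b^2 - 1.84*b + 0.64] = -8.22*b^2 - 2.68*b - 1.84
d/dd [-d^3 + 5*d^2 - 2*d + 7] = -3*d^2 + 10*d - 2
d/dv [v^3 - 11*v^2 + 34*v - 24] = 3*v^2 - 22*v + 34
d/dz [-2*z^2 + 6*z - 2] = 6 - 4*z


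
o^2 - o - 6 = (o - 3)*(o + 2)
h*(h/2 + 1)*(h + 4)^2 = h^4/2 + 5*h^3 + 16*h^2 + 16*h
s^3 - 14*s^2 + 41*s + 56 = (s - 8)*(s - 7)*(s + 1)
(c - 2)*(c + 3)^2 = c^3 + 4*c^2 - 3*c - 18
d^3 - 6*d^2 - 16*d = d*(d - 8)*(d + 2)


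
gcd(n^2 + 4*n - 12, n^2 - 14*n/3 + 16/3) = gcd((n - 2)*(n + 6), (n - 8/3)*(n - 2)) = n - 2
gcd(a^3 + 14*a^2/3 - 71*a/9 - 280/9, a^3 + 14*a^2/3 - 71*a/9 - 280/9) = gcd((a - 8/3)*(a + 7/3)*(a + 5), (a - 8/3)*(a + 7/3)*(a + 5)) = a^3 + 14*a^2/3 - 71*a/9 - 280/9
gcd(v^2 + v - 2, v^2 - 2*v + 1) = v - 1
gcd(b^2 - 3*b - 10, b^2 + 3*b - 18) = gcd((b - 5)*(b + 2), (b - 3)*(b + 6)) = 1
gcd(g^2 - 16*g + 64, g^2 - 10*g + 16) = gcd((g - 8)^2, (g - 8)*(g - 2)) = g - 8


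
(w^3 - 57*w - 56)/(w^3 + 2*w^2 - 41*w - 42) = (w - 8)/(w - 6)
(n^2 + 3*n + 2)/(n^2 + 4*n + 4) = (n + 1)/(n + 2)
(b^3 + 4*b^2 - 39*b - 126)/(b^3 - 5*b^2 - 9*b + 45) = (b^2 + b - 42)/(b^2 - 8*b + 15)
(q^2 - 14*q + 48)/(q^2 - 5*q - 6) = (q - 8)/(q + 1)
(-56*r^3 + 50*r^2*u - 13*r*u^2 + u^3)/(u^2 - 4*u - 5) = (56*r^3 - 50*r^2*u + 13*r*u^2 - u^3)/(-u^2 + 4*u + 5)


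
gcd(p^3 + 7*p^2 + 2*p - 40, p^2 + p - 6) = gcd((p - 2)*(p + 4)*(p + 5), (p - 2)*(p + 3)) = p - 2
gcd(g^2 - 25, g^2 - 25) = g^2 - 25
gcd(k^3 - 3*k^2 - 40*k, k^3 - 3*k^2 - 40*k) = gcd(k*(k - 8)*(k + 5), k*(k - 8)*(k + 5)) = k^3 - 3*k^2 - 40*k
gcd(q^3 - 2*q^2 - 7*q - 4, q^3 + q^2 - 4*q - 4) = q + 1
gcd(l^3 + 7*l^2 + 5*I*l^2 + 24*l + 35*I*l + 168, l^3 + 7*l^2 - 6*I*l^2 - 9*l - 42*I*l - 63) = l^2 + l*(7 - 3*I) - 21*I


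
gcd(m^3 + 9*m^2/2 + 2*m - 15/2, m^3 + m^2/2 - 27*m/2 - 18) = m + 3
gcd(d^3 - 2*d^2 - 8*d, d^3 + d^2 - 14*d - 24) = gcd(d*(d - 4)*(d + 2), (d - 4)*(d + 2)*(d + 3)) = d^2 - 2*d - 8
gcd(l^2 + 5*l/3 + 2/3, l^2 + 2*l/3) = l + 2/3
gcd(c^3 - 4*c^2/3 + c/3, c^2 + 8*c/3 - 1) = c - 1/3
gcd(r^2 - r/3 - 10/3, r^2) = 1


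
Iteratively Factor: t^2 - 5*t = (t)*(t - 5)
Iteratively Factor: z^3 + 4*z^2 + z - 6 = (z - 1)*(z^2 + 5*z + 6) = (z - 1)*(z + 2)*(z + 3)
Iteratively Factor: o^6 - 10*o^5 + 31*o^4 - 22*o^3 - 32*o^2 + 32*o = (o + 1)*(o^5 - 11*o^4 + 42*o^3 - 64*o^2 + 32*o) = (o - 4)*(o + 1)*(o^4 - 7*o^3 + 14*o^2 - 8*o) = (o - 4)*(o - 1)*(o + 1)*(o^3 - 6*o^2 + 8*o) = (o - 4)^2*(o - 1)*(o + 1)*(o^2 - 2*o) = o*(o - 4)^2*(o - 1)*(o + 1)*(o - 2)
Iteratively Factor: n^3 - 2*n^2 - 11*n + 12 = (n + 3)*(n^2 - 5*n + 4) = (n - 1)*(n + 3)*(n - 4)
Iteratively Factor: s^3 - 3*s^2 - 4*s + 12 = (s - 3)*(s^2 - 4) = (s - 3)*(s + 2)*(s - 2)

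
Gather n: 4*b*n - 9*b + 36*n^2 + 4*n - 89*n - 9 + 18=-9*b + 36*n^2 + n*(4*b - 85) + 9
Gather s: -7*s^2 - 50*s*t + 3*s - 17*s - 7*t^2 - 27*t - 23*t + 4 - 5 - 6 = -7*s^2 + s*(-50*t - 14) - 7*t^2 - 50*t - 7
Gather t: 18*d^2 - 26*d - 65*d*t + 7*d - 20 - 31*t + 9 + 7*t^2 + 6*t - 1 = 18*d^2 - 19*d + 7*t^2 + t*(-65*d - 25) - 12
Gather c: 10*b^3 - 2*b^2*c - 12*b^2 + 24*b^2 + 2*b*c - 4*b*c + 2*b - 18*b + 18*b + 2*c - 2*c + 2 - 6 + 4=10*b^3 + 12*b^2 + 2*b + c*(-2*b^2 - 2*b)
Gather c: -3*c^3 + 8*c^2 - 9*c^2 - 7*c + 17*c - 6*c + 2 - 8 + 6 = -3*c^3 - c^2 + 4*c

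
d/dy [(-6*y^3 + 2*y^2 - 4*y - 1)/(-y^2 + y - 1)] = (6*y^4 - 12*y^3 + 16*y^2 - 6*y + 5)/(y^4 - 2*y^3 + 3*y^2 - 2*y + 1)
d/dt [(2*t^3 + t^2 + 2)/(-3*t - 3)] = (-4*t^3 - 7*t^2 - 2*t + 2)/(3*(t^2 + 2*t + 1))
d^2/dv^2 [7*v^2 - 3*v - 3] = 14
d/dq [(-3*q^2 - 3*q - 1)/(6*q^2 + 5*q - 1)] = (3*q^2 + 18*q + 8)/(36*q^4 + 60*q^3 + 13*q^2 - 10*q + 1)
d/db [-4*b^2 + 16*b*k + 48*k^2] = -8*b + 16*k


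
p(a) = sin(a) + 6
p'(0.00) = 1.00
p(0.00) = 6.00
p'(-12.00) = 0.84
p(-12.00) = 6.54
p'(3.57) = -0.91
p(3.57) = 5.58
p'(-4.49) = -0.22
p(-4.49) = 6.98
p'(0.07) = 1.00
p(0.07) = 6.07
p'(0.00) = 1.00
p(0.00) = 6.00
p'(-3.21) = -1.00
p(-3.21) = 6.07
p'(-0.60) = 0.83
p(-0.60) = 5.44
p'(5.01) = 0.29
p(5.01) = 5.04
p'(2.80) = -0.94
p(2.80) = 6.33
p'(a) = cos(a)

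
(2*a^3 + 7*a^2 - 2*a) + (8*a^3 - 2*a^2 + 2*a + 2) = 10*a^3 + 5*a^2 + 2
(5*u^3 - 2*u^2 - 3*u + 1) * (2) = 10*u^3 - 4*u^2 - 6*u + 2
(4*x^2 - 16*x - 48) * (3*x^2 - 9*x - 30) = 12*x^4 - 84*x^3 - 120*x^2 + 912*x + 1440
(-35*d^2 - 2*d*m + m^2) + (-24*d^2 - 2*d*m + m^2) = -59*d^2 - 4*d*m + 2*m^2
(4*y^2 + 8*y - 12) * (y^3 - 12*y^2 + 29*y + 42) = 4*y^5 - 40*y^4 + 8*y^3 + 544*y^2 - 12*y - 504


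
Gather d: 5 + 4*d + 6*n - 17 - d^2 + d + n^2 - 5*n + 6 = -d^2 + 5*d + n^2 + n - 6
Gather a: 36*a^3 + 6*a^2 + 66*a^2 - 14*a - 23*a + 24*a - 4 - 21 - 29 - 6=36*a^3 + 72*a^2 - 13*a - 60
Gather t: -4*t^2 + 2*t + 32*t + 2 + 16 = -4*t^2 + 34*t + 18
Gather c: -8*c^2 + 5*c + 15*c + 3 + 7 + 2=-8*c^2 + 20*c + 12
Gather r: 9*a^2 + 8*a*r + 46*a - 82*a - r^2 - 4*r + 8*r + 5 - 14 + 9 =9*a^2 - 36*a - r^2 + r*(8*a + 4)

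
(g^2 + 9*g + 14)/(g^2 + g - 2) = (g + 7)/(g - 1)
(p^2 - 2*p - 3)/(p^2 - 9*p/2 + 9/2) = 2*(p + 1)/(2*p - 3)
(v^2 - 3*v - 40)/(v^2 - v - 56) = (v + 5)/(v + 7)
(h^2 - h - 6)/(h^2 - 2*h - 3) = (h + 2)/(h + 1)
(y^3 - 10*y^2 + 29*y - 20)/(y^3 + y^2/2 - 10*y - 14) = 2*(y^3 - 10*y^2 + 29*y - 20)/(2*y^3 + y^2 - 20*y - 28)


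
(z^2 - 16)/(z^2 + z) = (z^2 - 16)/(z*(z + 1))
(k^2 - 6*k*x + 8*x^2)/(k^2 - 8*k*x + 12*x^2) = (-k + 4*x)/(-k + 6*x)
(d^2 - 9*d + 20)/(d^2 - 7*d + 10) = (d - 4)/(d - 2)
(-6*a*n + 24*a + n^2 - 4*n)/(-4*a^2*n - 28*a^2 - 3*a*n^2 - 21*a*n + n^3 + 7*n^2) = (6*a*n - 24*a - n^2 + 4*n)/(4*a^2*n + 28*a^2 + 3*a*n^2 + 21*a*n - n^3 - 7*n^2)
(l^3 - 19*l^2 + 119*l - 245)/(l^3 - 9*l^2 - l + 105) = (l - 7)/(l + 3)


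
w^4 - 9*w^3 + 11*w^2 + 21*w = w*(w - 7)*(w - 3)*(w + 1)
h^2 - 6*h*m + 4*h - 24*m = (h + 4)*(h - 6*m)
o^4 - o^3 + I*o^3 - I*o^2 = o^2*(o - 1)*(o + I)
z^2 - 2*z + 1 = (z - 1)^2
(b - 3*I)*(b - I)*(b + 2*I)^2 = b^4 + 9*b^2 + 4*I*b + 12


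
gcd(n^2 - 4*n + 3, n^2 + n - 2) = n - 1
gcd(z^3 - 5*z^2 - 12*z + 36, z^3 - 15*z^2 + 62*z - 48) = z - 6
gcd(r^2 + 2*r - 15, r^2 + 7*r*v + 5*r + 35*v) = r + 5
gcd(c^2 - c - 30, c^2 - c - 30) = c^2 - c - 30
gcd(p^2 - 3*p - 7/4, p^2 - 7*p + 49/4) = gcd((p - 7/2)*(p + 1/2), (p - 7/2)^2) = p - 7/2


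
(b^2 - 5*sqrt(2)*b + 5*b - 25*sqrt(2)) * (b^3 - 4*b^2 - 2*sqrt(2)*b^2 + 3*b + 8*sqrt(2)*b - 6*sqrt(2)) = b^5 - 7*sqrt(2)*b^4 + b^4 - 7*sqrt(2)*b^3 + 3*b^3 + 35*b^2 + 119*sqrt(2)*b^2 - 340*b - 105*sqrt(2)*b + 300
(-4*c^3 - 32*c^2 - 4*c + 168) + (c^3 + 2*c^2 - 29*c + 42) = -3*c^3 - 30*c^2 - 33*c + 210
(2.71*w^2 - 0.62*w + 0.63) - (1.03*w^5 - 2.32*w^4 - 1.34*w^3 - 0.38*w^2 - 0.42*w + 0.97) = -1.03*w^5 + 2.32*w^4 + 1.34*w^3 + 3.09*w^2 - 0.2*w - 0.34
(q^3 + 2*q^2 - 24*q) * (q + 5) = q^4 + 7*q^3 - 14*q^2 - 120*q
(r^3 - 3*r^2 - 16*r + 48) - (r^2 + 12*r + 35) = r^3 - 4*r^2 - 28*r + 13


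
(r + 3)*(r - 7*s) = r^2 - 7*r*s + 3*r - 21*s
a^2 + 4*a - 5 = (a - 1)*(a + 5)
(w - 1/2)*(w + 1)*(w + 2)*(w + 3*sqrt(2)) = w^4 + 5*w^3/2 + 3*sqrt(2)*w^3 + w^2/2 + 15*sqrt(2)*w^2/2 - w + 3*sqrt(2)*w/2 - 3*sqrt(2)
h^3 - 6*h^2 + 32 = (h - 4)^2*(h + 2)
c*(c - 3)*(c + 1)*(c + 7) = c^4 + 5*c^3 - 17*c^2 - 21*c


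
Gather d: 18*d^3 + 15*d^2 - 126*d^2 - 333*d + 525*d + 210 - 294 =18*d^3 - 111*d^2 + 192*d - 84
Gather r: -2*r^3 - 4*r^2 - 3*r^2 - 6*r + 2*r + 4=-2*r^3 - 7*r^2 - 4*r + 4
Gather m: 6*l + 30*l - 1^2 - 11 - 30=36*l - 42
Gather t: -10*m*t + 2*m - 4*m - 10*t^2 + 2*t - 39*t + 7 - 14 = -2*m - 10*t^2 + t*(-10*m - 37) - 7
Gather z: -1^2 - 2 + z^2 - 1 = z^2 - 4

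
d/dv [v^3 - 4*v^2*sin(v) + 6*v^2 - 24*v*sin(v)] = -4*v^2*cos(v) + 3*v^2 - 8*v*sin(v) - 24*v*cos(v) + 12*v - 24*sin(v)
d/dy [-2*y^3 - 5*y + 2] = -6*y^2 - 5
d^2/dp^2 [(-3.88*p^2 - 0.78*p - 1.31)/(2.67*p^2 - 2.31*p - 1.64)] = (2.8421709430404e-14*p^4 - 58.982436*p^3 - 157.971618*p^2 + 27.985338*p - 40.41443)/(19.034163*p^6 - 49.403277*p^5 + 7.667973*p^4 + 48.363777*p^3 - 4.709916*p^2 - 18.638928*p - 4.410944)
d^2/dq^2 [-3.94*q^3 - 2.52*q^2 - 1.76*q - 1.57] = -23.64*q - 5.04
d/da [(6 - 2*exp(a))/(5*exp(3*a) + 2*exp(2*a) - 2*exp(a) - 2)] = 2*((exp(a) - 3)*(15*exp(2*a) + 4*exp(a) - 2) - 5*exp(3*a) - 2*exp(2*a) + 2*exp(a) + 2)*exp(a)/(5*exp(3*a) + 2*exp(2*a) - 2*exp(a) - 2)^2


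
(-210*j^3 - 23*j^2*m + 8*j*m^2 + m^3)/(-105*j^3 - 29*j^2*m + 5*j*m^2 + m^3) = (6*j + m)/(3*j + m)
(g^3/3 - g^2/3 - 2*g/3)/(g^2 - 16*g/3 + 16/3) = g*(g^2 - g - 2)/(3*g^2 - 16*g + 16)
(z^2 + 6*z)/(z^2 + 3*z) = (z + 6)/(z + 3)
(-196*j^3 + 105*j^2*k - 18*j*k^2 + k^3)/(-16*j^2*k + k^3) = (49*j^2 - 14*j*k + k^2)/(k*(4*j + k))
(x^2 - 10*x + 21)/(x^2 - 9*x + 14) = (x - 3)/(x - 2)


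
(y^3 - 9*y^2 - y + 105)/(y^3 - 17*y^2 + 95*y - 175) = (y + 3)/(y - 5)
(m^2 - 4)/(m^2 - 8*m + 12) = (m + 2)/(m - 6)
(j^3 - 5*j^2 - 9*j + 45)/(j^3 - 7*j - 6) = (j^2 - 2*j - 15)/(j^2 + 3*j + 2)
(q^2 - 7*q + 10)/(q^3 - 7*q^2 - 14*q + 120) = (q - 2)/(q^2 - 2*q - 24)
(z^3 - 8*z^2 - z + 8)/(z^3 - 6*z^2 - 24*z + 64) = (z^2 - 1)/(z^2 + 2*z - 8)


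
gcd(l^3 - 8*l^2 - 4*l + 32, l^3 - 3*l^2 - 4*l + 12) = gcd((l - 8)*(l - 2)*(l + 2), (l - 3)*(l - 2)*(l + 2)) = l^2 - 4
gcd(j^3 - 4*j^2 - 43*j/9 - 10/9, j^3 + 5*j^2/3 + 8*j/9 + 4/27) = j^2 + j + 2/9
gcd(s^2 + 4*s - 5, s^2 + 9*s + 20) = s + 5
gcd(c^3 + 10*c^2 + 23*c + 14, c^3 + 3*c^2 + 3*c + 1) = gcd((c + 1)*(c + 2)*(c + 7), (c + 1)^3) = c + 1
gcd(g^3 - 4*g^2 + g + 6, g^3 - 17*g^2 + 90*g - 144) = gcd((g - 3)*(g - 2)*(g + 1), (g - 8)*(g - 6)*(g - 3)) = g - 3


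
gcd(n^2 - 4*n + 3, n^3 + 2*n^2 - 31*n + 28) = n - 1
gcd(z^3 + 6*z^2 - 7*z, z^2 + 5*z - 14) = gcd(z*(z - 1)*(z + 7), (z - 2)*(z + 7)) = z + 7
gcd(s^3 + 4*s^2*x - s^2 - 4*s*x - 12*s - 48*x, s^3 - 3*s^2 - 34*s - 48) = s + 3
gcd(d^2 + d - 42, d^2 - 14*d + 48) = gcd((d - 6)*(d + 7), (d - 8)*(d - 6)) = d - 6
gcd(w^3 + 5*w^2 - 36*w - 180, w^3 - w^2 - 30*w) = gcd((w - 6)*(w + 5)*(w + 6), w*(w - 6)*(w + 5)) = w^2 - w - 30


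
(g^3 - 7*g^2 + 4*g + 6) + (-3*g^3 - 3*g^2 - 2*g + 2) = -2*g^3 - 10*g^2 + 2*g + 8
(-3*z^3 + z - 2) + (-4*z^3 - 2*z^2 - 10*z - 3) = -7*z^3 - 2*z^2 - 9*z - 5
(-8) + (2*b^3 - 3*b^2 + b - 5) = 2*b^3 - 3*b^2 + b - 13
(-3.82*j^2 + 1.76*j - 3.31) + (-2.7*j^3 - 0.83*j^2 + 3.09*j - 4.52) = -2.7*j^3 - 4.65*j^2 + 4.85*j - 7.83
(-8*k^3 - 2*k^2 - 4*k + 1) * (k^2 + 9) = -8*k^5 - 2*k^4 - 76*k^3 - 17*k^2 - 36*k + 9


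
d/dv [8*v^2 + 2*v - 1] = 16*v + 2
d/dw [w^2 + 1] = 2*w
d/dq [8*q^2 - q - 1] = 16*q - 1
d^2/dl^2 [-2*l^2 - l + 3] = -4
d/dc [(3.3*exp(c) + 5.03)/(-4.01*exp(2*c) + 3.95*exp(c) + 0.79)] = (13.233*exp(2*c) + 40.3406*exp(c) - 17.2615)*exp(c)/(16.0801*exp(4*c) - 31.679*exp(3*c) + 9.2667*exp(2*c) + 6.241*exp(c) + 0.6241)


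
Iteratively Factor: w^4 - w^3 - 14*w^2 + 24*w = (w - 3)*(w^3 + 2*w^2 - 8*w) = (w - 3)*(w + 4)*(w^2 - 2*w) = (w - 3)*(w - 2)*(w + 4)*(w)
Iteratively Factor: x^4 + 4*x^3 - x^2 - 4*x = (x - 1)*(x^3 + 5*x^2 + 4*x) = (x - 1)*(x + 4)*(x^2 + x) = x*(x - 1)*(x + 4)*(x + 1)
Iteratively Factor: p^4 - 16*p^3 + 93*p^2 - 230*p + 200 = (p - 5)*(p^3 - 11*p^2 + 38*p - 40) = (p - 5)*(p - 2)*(p^2 - 9*p + 20) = (p - 5)*(p - 4)*(p - 2)*(p - 5)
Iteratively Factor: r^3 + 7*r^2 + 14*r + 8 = (r + 4)*(r^2 + 3*r + 2) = (r + 2)*(r + 4)*(r + 1)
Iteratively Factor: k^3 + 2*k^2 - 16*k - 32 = (k - 4)*(k^2 + 6*k + 8) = (k - 4)*(k + 2)*(k + 4)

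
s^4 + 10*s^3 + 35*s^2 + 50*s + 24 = (s + 1)*(s + 2)*(s + 3)*(s + 4)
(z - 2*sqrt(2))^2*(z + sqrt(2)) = z^3 - 3*sqrt(2)*z^2 + 8*sqrt(2)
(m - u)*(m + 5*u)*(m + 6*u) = m^3 + 10*m^2*u + 19*m*u^2 - 30*u^3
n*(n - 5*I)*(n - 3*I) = n^3 - 8*I*n^2 - 15*n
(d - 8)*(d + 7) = d^2 - d - 56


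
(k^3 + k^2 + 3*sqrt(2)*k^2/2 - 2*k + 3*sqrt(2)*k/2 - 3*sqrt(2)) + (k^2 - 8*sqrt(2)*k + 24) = k^3 + 2*k^2 + 3*sqrt(2)*k^2/2 - 13*sqrt(2)*k/2 - 2*k - 3*sqrt(2) + 24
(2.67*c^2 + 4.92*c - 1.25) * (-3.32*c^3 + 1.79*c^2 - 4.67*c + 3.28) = -8.8644*c^5 - 11.5551*c^4 + 0.487900000000002*c^3 - 16.4563*c^2 + 21.9751*c - 4.1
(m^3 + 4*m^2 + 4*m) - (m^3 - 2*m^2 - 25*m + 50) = 6*m^2 + 29*m - 50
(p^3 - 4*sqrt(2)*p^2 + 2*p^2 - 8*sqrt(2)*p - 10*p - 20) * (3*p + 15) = 3*p^4 - 12*sqrt(2)*p^3 + 21*p^3 - 84*sqrt(2)*p^2 - 210*p - 120*sqrt(2)*p - 300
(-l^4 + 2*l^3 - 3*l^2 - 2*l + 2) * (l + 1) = -l^5 + l^4 - l^3 - 5*l^2 + 2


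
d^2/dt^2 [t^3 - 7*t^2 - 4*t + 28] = 6*t - 14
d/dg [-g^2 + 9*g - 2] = 9 - 2*g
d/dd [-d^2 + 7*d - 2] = 7 - 2*d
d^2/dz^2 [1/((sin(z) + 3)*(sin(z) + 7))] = (-4*sin(z)^4 - 30*sin(z)^3 - 10*sin(z)^2 + 270*sin(z) + 158)/((sin(z) + 3)^3*(sin(z) + 7)^3)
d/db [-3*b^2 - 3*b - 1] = -6*b - 3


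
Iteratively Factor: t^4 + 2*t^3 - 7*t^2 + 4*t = (t - 1)*(t^3 + 3*t^2 - 4*t) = (t - 1)^2*(t^2 + 4*t) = (t - 1)^2*(t + 4)*(t)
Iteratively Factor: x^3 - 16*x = (x + 4)*(x^2 - 4*x) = (x - 4)*(x + 4)*(x)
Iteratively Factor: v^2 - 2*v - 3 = (v + 1)*(v - 3)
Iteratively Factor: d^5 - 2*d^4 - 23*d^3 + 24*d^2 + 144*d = (d + 3)*(d^4 - 5*d^3 - 8*d^2 + 48*d) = (d - 4)*(d + 3)*(d^3 - d^2 - 12*d) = (d - 4)^2*(d + 3)*(d^2 + 3*d) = d*(d - 4)^2*(d + 3)*(d + 3)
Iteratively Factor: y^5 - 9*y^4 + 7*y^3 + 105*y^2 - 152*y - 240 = (y - 5)*(y^4 - 4*y^3 - 13*y^2 + 40*y + 48) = (y - 5)*(y + 3)*(y^3 - 7*y^2 + 8*y + 16) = (y - 5)*(y - 4)*(y + 3)*(y^2 - 3*y - 4) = (y - 5)*(y - 4)^2*(y + 3)*(y + 1)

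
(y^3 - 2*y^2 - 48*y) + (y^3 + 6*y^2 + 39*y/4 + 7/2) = 2*y^3 + 4*y^2 - 153*y/4 + 7/2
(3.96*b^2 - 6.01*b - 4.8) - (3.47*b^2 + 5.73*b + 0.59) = 0.49*b^2 - 11.74*b - 5.39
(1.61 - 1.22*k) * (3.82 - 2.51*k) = 3.0622*k^2 - 8.7015*k + 6.1502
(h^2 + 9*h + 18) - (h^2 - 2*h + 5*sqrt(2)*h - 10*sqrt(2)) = -5*sqrt(2)*h + 11*h + 10*sqrt(2) + 18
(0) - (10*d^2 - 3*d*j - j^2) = -10*d^2 + 3*d*j + j^2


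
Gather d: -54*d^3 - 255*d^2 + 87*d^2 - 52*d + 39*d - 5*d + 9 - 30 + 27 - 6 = -54*d^3 - 168*d^2 - 18*d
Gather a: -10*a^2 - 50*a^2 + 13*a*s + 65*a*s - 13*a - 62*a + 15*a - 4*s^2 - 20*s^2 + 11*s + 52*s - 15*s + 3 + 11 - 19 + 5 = -60*a^2 + a*(78*s - 60) - 24*s^2 + 48*s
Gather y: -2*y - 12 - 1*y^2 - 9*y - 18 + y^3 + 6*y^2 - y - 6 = y^3 + 5*y^2 - 12*y - 36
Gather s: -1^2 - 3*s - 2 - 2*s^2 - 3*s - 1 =-2*s^2 - 6*s - 4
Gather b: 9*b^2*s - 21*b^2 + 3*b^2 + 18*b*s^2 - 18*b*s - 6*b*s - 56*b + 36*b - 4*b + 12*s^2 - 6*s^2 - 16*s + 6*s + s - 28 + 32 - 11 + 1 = b^2*(9*s - 18) + b*(18*s^2 - 24*s - 24) + 6*s^2 - 9*s - 6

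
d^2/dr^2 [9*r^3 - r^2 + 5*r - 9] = 54*r - 2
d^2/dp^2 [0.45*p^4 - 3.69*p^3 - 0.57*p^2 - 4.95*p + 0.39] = 5.4*p^2 - 22.14*p - 1.14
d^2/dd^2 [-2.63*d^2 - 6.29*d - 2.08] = -5.26000000000000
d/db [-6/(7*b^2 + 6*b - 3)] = 12*(7*b + 3)/(7*b^2 + 6*b - 3)^2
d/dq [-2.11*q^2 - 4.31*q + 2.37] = -4.22*q - 4.31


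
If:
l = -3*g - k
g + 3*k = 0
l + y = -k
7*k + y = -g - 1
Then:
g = -3/5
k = 1/5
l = 8/5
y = -9/5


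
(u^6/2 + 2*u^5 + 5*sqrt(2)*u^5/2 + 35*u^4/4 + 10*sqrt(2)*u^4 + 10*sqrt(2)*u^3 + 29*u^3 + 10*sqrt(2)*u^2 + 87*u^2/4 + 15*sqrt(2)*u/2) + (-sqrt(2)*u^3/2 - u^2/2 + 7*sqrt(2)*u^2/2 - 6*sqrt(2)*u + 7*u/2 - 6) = u^6/2 + 2*u^5 + 5*sqrt(2)*u^5/2 + 35*u^4/4 + 10*sqrt(2)*u^4 + 19*sqrt(2)*u^3/2 + 29*u^3 + 27*sqrt(2)*u^2/2 + 85*u^2/4 + 3*sqrt(2)*u/2 + 7*u/2 - 6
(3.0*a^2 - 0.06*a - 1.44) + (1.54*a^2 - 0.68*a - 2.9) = 4.54*a^2 - 0.74*a - 4.34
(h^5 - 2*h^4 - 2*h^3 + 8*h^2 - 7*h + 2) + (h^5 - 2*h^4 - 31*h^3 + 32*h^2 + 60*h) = 2*h^5 - 4*h^4 - 33*h^3 + 40*h^2 + 53*h + 2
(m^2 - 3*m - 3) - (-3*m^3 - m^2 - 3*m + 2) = 3*m^3 + 2*m^2 - 5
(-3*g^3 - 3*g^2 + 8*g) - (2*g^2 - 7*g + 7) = -3*g^3 - 5*g^2 + 15*g - 7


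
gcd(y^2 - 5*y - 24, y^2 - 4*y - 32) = y - 8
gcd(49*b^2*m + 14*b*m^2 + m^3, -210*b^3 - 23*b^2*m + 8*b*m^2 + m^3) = 7*b + m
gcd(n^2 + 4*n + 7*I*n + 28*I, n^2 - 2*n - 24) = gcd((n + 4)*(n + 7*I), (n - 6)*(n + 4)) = n + 4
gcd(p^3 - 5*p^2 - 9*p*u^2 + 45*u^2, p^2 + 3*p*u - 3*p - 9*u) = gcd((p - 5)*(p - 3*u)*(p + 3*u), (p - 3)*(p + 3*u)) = p + 3*u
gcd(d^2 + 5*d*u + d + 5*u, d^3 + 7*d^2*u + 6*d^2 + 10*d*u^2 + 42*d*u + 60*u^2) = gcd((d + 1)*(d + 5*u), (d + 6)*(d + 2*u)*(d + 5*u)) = d + 5*u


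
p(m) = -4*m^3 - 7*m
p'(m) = -12*m^2 - 7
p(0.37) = -2.79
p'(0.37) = -8.64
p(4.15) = -314.94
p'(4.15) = -213.67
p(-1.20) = 15.31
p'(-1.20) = -24.28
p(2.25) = -61.31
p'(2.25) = -67.75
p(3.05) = -134.84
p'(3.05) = -118.63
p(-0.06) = 0.42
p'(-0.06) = -7.04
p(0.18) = -1.28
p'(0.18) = -7.39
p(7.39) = -1666.06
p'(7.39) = -662.35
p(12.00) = -6996.00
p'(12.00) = -1735.00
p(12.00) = -6996.00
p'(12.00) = -1735.00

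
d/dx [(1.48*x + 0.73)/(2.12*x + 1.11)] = (0.201824*x + 0.105672)/(2.12*x + 1.11)^3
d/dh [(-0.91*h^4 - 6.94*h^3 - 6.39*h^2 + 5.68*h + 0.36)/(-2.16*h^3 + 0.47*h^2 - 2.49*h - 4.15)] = (1.9656*h^6 - 0.855399999999996*h^5 - 10.2665*h^4 + 74.2048*h^3 + 101.9773*h^2 + 52.6986*h - 22.6756)/(4.6656*h^6 - 2.0304*h^5 + 10.9777*h^4 + 15.5874*h^3 + 2.2991*h^2 + 20.667*h + 17.2225)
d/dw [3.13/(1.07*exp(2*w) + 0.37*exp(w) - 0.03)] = (-6.6982*exp(w) - 1.1581)*exp(w)/(1.07*exp(2*w) + 0.37*exp(w) - 0.03)^2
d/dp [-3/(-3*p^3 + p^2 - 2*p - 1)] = 3*(-9*p^2 + 2*p - 2)/(3*p^3 - p^2 + 2*p + 1)^2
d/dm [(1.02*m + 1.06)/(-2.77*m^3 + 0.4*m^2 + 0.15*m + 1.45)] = (5.6508*m^3 + 8.4006*m^2 - 0.848*m + 1.32)/(7.6729*m^6 - 2.216*m^5 - 0.671*m^4 - 7.913*m^3 + 1.1825*m^2 + 0.435*m + 2.1025)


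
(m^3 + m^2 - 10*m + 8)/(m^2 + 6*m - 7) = (m^2 + 2*m - 8)/(m + 7)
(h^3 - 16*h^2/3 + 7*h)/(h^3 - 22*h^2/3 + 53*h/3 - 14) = h/(h - 2)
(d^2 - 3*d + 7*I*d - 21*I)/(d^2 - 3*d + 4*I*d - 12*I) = (d + 7*I)/(d + 4*I)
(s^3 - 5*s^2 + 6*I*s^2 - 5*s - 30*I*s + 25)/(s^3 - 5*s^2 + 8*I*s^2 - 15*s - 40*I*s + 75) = (s + I)/(s + 3*I)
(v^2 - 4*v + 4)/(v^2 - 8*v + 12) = (v - 2)/(v - 6)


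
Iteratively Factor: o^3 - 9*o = (o)*(o^2 - 9) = o*(o - 3)*(o + 3)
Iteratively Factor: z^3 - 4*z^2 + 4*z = (z - 2)*(z^2 - 2*z) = (z - 2)^2*(z)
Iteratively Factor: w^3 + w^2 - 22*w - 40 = (w + 2)*(w^2 - w - 20) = (w + 2)*(w + 4)*(w - 5)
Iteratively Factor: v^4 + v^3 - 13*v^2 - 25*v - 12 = (v + 1)*(v^3 - 13*v - 12) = (v + 1)*(v + 3)*(v^2 - 3*v - 4) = (v - 4)*(v + 1)*(v + 3)*(v + 1)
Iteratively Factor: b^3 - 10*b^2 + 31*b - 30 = (b - 5)*(b^2 - 5*b + 6) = (b - 5)*(b - 3)*(b - 2)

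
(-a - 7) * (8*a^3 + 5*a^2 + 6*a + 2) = -8*a^4 - 61*a^3 - 41*a^2 - 44*a - 14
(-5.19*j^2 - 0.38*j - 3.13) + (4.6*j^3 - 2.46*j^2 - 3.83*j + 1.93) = 4.6*j^3 - 7.65*j^2 - 4.21*j - 1.2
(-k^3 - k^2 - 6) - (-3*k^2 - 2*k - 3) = -k^3 + 2*k^2 + 2*k - 3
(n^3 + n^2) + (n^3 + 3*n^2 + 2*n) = 2*n^3 + 4*n^2 + 2*n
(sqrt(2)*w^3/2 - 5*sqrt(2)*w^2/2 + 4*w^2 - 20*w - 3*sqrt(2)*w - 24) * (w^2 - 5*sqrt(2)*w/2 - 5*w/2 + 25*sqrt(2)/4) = sqrt(2)*w^5/2 - 15*sqrt(2)*w^4/4 + 3*w^4/2 - 45*w^3/4 - 27*sqrt(2)*w^3/4 + 39*w^2/4 + 165*sqrt(2)*w^2/2 - 65*sqrt(2)*w + 45*w/2 - 150*sqrt(2)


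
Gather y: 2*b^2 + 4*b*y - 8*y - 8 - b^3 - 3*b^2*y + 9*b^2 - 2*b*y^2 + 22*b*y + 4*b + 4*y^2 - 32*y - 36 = -b^3 + 11*b^2 + 4*b + y^2*(4 - 2*b) + y*(-3*b^2 + 26*b - 40) - 44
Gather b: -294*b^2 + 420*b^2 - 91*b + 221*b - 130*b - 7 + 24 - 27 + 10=126*b^2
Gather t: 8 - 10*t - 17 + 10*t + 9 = 0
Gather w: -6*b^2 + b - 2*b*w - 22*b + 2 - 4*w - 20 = -6*b^2 - 21*b + w*(-2*b - 4) - 18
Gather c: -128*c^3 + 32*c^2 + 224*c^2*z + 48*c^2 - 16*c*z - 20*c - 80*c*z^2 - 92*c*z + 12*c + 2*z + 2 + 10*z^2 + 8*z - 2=-128*c^3 + c^2*(224*z + 80) + c*(-80*z^2 - 108*z - 8) + 10*z^2 + 10*z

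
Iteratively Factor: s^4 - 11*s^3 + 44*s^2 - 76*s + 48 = (s - 4)*(s^3 - 7*s^2 + 16*s - 12) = (s - 4)*(s - 3)*(s^2 - 4*s + 4) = (s - 4)*(s - 3)*(s - 2)*(s - 2)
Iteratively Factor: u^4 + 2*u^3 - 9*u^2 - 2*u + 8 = (u + 1)*(u^3 + u^2 - 10*u + 8) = (u - 1)*(u + 1)*(u^2 + 2*u - 8) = (u - 1)*(u + 1)*(u + 4)*(u - 2)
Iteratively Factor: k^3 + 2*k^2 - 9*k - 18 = (k + 3)*(k^2 - k - 6) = (k - 3)*(k + 3)*(k + 2)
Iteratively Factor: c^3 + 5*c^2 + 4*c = (c)*(c^2 + 5*c + 4) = c*(c + 4)*(c + 1)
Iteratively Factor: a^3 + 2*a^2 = (a + 2)*(a^2) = a*(a + 2)*(a)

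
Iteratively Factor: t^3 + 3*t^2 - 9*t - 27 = (t + 3)*(t^2 - 9) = (t - 3)*(t + 3)*(t + 3)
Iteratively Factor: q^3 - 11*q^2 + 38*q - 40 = (q - 2)*(q^2 - 9*q + 20) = (q - 4)*(q - 2)*(q - 5)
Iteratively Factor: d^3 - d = (d - 1)*(d^2 + d) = (d - 1)*(d + 1)*(d)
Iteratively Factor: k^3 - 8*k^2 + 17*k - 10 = (k - 5)*(k^2 - 3*k + 2) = (k - 5)*(k - 2)*(k - 1)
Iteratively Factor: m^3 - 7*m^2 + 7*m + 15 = (m - 3)*(m^2 - 4*m - 5) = (m - 5)*(m - 3)*(m + 1)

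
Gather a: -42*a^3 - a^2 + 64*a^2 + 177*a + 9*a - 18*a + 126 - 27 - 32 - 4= -42*a^3 + 63*a^2 + 168*a + 63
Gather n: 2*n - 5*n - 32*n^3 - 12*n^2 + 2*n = -32*n^3 - 12*n^2 - n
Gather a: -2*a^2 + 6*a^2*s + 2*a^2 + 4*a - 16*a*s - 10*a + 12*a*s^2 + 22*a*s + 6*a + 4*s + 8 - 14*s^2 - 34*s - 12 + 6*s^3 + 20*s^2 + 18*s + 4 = 6*a^2*s + a*(12*s^2 + 6*s) + 6*s^3 + 6*s^2 - 12*s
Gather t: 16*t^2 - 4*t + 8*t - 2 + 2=16*t^2 + 4*t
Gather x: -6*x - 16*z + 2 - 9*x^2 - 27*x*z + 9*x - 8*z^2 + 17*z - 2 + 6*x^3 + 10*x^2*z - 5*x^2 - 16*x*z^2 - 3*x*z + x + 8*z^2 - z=6*x^3 + x^2*(10*z - 14) + x*(-16*z^2 - 30*z + 4)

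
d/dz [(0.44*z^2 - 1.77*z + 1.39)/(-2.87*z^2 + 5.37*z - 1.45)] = (-2.7171*z^2 + 6.7026*z - 4.8978)/(8.2369*z^4 - 30.8238*z^3 + 37.1599*z^2 - 15.573*z + 2.1025)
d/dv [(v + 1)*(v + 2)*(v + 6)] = 3*v^2 + 18*v + 20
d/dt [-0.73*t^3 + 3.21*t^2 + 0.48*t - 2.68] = -2.19*t^2 + 6.42*t + 0.48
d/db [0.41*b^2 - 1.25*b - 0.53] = 0.82*b - 1.25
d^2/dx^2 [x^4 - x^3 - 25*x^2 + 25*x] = 12*x^2 - 6*x - 50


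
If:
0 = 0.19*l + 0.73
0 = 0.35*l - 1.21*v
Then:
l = -3.84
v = -1.11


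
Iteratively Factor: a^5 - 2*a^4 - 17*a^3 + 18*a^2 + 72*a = (a + 3)*(a^4 - 5*a^3 - 2*a^2 + 24*a) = (a - 4)*(a + 3)*(a^3 - a^2 - 6*a) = a*(a - 4)*(a + 3)*(a^2 - a - 6) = a*(a - 4)*(a - 3)*(a + 3)*(a + 2)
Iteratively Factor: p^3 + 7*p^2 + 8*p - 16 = (p + 4)*(p^2 + 3*p - 4) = (p - 1)*(p + 4)*(p + 4)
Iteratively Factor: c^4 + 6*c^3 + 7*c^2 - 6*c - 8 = (c + 1)*(c^3 + 5*c^2 + 2*c - 8) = (c + 1)*(c + 4)*(c^2 + c - 2) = (c + 1)*(c + 2)*(c + 4)*(c - 1)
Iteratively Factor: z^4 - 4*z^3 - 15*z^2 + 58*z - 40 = (z + 4)*(z^3 - 8*z^2 + 17*z - 10) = (z - 5)*(z + 4)*(z^2 - 3*z + 2) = (z - 5)*(z - 1)*(z + 4)*(z - 2)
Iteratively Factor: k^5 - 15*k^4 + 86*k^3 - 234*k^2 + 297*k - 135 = (k - 3)*(k^4 - 12*k^3 + 50*k^2 - 84*k + 45) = (k - 3)^2*(k^3 - 9*k^2 + 23*k - 15) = (k - 3)^3*(k^2 - 6*k + 5) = (k - 3)^3*(k - 1)*(k - 5)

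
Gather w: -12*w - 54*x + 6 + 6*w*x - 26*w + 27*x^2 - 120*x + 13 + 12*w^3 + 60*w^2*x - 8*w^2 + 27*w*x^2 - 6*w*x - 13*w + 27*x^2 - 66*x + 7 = 12*w^3 + w^2*(60*x - 8) + w*(27*x^2 - 51) + 54*x^2 - 240*x + 26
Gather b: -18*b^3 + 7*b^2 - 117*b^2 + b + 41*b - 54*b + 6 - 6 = -18*b^3 - 110*b^2 - 12*b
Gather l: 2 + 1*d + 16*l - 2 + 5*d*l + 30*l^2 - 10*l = d + 30*l^2 + l*(5*d + 6)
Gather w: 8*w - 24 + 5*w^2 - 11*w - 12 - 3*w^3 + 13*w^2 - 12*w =-3*w^3 + 18*w^2 - 15*w - 36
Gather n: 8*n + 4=8*n + 4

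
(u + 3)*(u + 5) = u^2 + 8*u + 15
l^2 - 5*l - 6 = (l - 6)*(l + 1)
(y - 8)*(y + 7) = y^2 - y - 56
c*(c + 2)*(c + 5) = c^3 + 7*c^2 + 10*c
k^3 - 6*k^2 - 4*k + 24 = (k - 6)*(k - 2)*(k + 2)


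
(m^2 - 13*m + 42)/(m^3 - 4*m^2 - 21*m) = (m - 6)/(m*(m + 3))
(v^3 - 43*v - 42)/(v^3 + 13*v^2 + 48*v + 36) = (v - 7)/(v + 6)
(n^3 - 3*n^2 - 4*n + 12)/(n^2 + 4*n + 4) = (n^2 - 5*n + 6)/(n + 2)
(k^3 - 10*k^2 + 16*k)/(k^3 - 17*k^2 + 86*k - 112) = k/(k - 7)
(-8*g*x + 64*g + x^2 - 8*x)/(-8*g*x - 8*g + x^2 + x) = (x - 8)/(x + 1)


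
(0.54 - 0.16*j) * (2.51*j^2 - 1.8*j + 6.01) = -0.4016*j^3 + 1.6434*j^2 - 1.9336*j + 3.2454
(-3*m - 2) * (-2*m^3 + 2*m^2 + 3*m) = 6*m^4 - 2*m^3 - 13*m^2 - 6*m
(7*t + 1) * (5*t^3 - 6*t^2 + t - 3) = 35*t^4 - 37*t^3 + t^2 - 20*t - 3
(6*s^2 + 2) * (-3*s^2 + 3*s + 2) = -18*s^4 + 18*s^3 + 6*s^2 + 6*s + 4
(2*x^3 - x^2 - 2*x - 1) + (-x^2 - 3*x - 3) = 2*x^3 - 2*x^2 - 5*x - 4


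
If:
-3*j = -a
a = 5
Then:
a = 5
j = 5/3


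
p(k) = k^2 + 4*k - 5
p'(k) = 2*k + 4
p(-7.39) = 20.05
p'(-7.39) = -10.78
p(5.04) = 40.56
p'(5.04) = 14.08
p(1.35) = 2.22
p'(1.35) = 6.70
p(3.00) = 16.00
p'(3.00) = 10.00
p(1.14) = 0.86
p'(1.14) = 6.28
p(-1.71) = -8.92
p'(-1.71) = 0.58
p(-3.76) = -5.90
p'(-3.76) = -3.52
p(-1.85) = -8.98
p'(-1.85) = 0.30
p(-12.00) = 91.00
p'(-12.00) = -20.00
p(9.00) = 112.00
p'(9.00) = 22.00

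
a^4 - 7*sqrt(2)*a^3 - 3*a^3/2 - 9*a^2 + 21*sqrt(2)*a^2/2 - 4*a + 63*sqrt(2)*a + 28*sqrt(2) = (a - 4)*(a + 1/2)*(a + 2)*(a - 7*sqrt(2))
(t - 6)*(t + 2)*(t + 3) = t^3 - t^2 - 24*t - 36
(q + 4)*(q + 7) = q^2 + 11*q + 28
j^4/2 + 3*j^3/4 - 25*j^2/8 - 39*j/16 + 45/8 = (j/2 + 1)*(j - 3/2)^2*(j + 5/2)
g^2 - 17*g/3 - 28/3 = (g - 7)*(g + 4/3)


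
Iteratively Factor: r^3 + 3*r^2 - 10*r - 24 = (r + 2)*(r^2 + r - 12) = (r + 2)*(r + 4)*(r - 3)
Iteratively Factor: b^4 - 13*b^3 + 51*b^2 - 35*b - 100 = (b - 5)*(b^3 - 8*b^2 + 11*b + 20) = (b - 5)*(b + 1)*(b^2 - 9*b + 20) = (b - 5)*(b - 4)*(b + 1)*(b - 5)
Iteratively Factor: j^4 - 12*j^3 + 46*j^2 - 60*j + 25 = (j - 1)*(j^3 - 11*j^2 + 35*j - 25) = (j - 1)^2*(j^2 - 10*j + 25) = (j - 5)*(j - 1)^2*(j - 5)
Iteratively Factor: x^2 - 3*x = (x - 3)*(x)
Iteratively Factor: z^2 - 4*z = (z)*(z - 4)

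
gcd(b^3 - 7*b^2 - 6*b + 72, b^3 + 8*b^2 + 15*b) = b + 3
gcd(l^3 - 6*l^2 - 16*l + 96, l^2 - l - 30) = l - 6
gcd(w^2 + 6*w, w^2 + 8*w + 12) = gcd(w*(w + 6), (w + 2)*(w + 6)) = w + 6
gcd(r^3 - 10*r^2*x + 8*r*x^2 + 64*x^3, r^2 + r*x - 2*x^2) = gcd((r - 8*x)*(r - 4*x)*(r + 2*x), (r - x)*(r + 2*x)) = r + 2*x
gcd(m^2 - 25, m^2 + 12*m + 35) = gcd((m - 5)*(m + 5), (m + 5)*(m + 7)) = m + 5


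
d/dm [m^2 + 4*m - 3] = 2*m + 4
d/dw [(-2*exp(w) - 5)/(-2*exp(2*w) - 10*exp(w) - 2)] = (-(2*exp(w) + 5)^2/2 + exp(2*w) + 5*exp(w) + 1)*exp(w)/(exp(2*w) + 5*exp(w) + 1)^2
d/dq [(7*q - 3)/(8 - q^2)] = (7*q^2 - 6*q + 56)/(q^4 - 16*q^2 + 64)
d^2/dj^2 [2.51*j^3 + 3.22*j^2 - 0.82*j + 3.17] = 15.06*j + 6.44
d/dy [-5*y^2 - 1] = -10*y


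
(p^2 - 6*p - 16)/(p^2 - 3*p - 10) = (p - 8)/(p - 5)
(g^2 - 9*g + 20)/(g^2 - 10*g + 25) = (g - 4)/(g - 5)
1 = 1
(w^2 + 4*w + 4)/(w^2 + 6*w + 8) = (w + 2)/(w + 4)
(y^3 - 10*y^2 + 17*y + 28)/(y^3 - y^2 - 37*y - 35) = (y - 4)/(y + 5)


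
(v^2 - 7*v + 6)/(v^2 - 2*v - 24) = (v - 1)/(v + 4)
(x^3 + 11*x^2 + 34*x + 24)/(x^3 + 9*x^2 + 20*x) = (x^2 + 7*x + 6)/(x*(x + 5))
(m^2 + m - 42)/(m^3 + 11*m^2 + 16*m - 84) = (m - 6)/(m^2 + 4*m - 12)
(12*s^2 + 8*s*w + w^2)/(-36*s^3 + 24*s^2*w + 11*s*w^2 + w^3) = (-2*s - w)/(6*s^2 - 5*s*w - w^2)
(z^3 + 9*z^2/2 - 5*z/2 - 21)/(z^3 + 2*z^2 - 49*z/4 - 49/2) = 2*(z^2 + z - 6)/(2*z^2 - 3*z - 14)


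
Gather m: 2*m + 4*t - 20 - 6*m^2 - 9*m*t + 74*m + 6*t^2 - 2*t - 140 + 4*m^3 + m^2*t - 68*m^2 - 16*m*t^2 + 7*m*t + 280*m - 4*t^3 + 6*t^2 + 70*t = 4*m^3 + m^2*(t - 74) + m*(-16*t^2 - 2*t + 356) - 4*t^3 + 12*t^2 + 72*t - 160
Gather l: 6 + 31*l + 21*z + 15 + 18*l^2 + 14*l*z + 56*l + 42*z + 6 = 18*l^2 + l*(14*z + 87) + 63*z + 27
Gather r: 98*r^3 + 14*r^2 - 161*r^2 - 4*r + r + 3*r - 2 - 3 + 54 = 98*r^3 - 147*r^2 + 49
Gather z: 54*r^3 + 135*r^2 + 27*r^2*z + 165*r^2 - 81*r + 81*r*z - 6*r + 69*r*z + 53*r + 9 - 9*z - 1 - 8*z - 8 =54*r^3 + 300*r^2 - 34*r + z*(27*r^2 + 150*r - 17)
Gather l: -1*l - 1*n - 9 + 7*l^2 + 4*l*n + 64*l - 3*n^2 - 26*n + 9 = 7*l^2 + l*(4*n + 63) - 3*n^2 - 27*n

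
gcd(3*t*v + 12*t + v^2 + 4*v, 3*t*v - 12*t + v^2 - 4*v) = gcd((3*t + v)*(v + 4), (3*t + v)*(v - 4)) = 3*t + v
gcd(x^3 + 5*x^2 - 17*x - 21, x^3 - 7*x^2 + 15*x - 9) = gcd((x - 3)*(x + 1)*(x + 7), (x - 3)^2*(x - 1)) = x - 3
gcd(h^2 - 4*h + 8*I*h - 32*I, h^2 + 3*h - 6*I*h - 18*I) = 1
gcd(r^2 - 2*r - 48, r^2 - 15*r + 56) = r - 8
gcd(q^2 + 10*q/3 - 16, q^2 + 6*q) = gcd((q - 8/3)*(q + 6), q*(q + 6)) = q + 6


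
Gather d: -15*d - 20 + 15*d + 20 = 0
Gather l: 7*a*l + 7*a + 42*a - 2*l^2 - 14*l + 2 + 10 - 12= 49*a - 2*l^2 + l*(7*a - 14)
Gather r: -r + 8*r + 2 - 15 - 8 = 7*r - 21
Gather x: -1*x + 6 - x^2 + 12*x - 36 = -x^2 + 11*x - 30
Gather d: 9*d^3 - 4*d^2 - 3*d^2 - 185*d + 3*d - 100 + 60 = 9*d^3 - 7*d^2 - 182*d - 40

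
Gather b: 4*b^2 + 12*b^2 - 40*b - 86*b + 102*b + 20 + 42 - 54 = 16*b^2 - 24*b + 8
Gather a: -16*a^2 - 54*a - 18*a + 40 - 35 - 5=-16*a^2 - 72*a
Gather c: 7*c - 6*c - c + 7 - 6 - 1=0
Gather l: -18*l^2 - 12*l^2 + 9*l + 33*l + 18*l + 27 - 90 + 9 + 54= -30*l^2 + 60*l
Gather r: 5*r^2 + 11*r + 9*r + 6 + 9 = 5*r^2 + 20*r + 15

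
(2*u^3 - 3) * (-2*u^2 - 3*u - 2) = -4*u^5 - 6*u^4 - 4*u^3 + 6*u^2 + 9*u + 6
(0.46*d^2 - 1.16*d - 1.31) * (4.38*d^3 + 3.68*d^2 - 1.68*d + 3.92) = 2.0148*d^5 - 3.388*d^4 - 10.7794*d^3 - 1.0688*d^2 - 2.3464*d - 5.1352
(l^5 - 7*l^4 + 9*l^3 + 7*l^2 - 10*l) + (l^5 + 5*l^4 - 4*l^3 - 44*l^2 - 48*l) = 2*l^5 - 2*l^4 + 5*l^3 - 37*l^2 - 58*l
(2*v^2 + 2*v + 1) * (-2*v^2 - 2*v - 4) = -4*v^4 - 8*v^3 - 14*v^2 - 10*v - 4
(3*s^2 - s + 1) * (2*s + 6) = 6*s^3 + 16*s^2 - 4*s + 6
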